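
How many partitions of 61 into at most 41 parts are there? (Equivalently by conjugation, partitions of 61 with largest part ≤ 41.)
p(61, parts ≤ 41) = 1119418

Use the recurrence p(n, m) = p(n, m−1) + p(n−m, m): either the largest part is < m (count p(n, m−1)) or the largest part is exactly m (remove one copy of m, count p(n−m, m)). With p(0, ·) = 1 this gives p(61, parts ≤ 41) = 1119418. (By conjugating Young diagrams, this also counts partitions of 61 into at most 41 parts.)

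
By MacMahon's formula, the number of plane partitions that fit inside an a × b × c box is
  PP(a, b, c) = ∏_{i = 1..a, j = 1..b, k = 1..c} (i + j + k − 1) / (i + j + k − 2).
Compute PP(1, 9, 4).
PP(1, 9, 4) = 715

Evaluate the triple product over i = 1..1, j = 1..9, k = 1..4. The factors are (2/1) · (3/2) · (4/3) · (5/4) · (3/2) · (4/3) · (5/4) · (6/5) · … (36 factors total). The numerators and denominators telescope so the product is an integer; carrying out the multiplication exactly gives PP(1, 9, 4) = 715.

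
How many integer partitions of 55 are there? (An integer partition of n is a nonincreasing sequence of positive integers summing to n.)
p(55) = 451276

Compute p(n) via the recurrence p(n, m) = p(n, m−1) + p(n−m, m), where p(n, m) counts partitions of n with all parts ≤ m and p(n) = p(n, n). The base cases are p(0, m) = 1 and p(n, 0) = 0 for n > 0. Filling the table yields p(55) = 451276. (Euler's pentagonal recurrence is an alternative.)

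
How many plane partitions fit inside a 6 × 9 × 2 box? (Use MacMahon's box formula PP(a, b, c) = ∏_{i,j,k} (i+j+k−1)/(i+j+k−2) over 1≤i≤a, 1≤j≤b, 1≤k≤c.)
PP(6, 9, 2) = 5725720

Evaluate the triple product over i = 1..6, j = 1..9, k = 1..2. The factors are (2/1) · (3/2) · (3/2) · (4/3) · (4/3) · (5/4) · (5/4) · (6/5) · … (108 factors total). The numerators and denominators telescope so the product is an integer; carrying out the multiplication exactly gives PP(6, 9, 2) = 5725720.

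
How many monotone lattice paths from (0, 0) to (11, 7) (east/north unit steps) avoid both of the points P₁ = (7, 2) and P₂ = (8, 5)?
Number of paths = 15858

Inclusion–exclusion. Total paths: C(18, 11) = 31824. Through P₁: C(9, 7)·C(9, 4) = 4536. Through P₂: C(13, 8)·C(5, 3) = 12870. Since P₁ is strictly southwest of P₂, a monotone path through both must visit P₁ then P₂; paths through both = C(9, 7)·C(4, 1)·C(5, 3) = 1440. Avoid both = 31824 − 4536 − 12870 + 1440 = 15858.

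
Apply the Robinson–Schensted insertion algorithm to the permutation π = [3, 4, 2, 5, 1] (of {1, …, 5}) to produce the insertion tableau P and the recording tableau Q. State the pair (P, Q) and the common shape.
P = [1, 4, 5] / [2] / [3];  Q = [1, 2, 4] / [3] / [5];  common shape = (3, 1, 1)

Row-insert the values π_1, π_2, … into P one at a time, bumping the leftmost entry strictly greater than the inserted value down to the next row. The recording tableau Q records, in position (i, j), the step at which that cell was added to P.
  Insert 3 (step 1): P = [3];  Q = [1]
  Insert 4 (step 2): P = [3, 4];  Q = [1, 2]
  Insert 2 (step 3): P = [2, 4] / [3];  Q = [1, 2] / [3]
  Insert 5 (step 4): P = [2, 4, 5] / [3];  Q = [1, 2, 4] / [3]
  Insert 1 (step 5): P = [1, 4, 5] / [2] / [3];  Q = [1, 2, 4] / [3] / [5]
Final shape: (3, 1, 1).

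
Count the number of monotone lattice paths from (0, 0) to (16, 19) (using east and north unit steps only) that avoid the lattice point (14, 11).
Number of paths = 3859345950

Total paths from (0, 0) to (16, 19): C(35, 16) = 4059928950. Paths through (14, 11): (paths (0, 0) → (14, 11)) × (paths (14, 11) → (16, 19)) = C(25, 14) · C(10, 2) = 4457400 · 45 = 200583000. Avoidance count = 4059928950 − 200583000 = 3859345950.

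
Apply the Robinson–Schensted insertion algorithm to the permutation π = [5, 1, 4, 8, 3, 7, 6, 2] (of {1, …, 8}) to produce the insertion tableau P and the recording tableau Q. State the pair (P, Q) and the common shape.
P = [1, 2, 6] / [3, 7] / [4, 8] / [5];  Q = [1, 3, 4] / [2, 6] / [5, 7] / [8];  common shape = (3, 2, 2, 1)

Row-insert the values π_1, π_2, … into P one at a time, bumping the leftmost entry strictly greater than the inserted value down to the next row. The recording tableau Q records, in position (i, j), the step at which that cell was added to P.
  Insert 5 (step 1): P = [5];  Q = [1]
  Insert 1 (step 2): P = [1] / [5];  Q = [1] / [2]
  Insert 4 (step 3): P = [1, 4] / [5];  Q = [1, 3] / [2]
  Insert 8 (step 4): P = [1, 4, 8] / [5];  Q = [1, 3, 4] / [2]
  Insert 3 (step 5): P = [1, 3, 8] / [4] / [5];  Q = [1, 3, 4] / [2] / [5]
  Insert 7 (step 6): P = [1, 3, 7] / [4, 8] / [5];  Q = [1, 3, 4] / [2, 6] / [5]
  Insert 6 (step 7): P = [1, 3, 6] / [4, 7] / [5, 8];  Q = [1, 3, 4] / [2, 6] / [5, 7]
  Insert 2 (step 8): P = [1, 2, 6] / [3, 7] / [4, 8] / [5];  Q = [1, 3, 4] / [2, 6] / [5, 7] / [8]
Final shape: (3, 2, 2, 1).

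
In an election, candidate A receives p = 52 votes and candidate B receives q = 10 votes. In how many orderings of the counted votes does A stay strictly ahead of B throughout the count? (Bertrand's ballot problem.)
Strict-lead orderings = 72835406721

Total orderings of the 62 votes with 52 for A: C(62, 52) = 107518933731. By the Bertrand ballot formula (Cycle Lemma / reflection principle), the number of orderings in which A is strictly ahead of B throughout is (p − q)/(p + q) · C(p + q, p) = (52 − 10)/(52 + 10) · 107518933731 = 72835406721.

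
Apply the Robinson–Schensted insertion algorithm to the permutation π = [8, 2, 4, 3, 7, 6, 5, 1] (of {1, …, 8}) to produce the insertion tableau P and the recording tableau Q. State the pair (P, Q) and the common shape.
P = [1, 3, 5] / [2, 6] / [4] / [7] / [8];  Q = [1, 3, 5] / [2, 6] / [4] / [7] / [8];  common shape = (3, 2, 1, 1, 1)

Row-insert the values π_1, π_2, … into P one at a time, bumping the leftmost entry strictly greater than the inserted value down to the next row. The recording tableau Q records, in position (i, j), the step at which that cell was added to P.
  Insert 8 (step 1): P = [8];  Q = [1]
  Insert 2 (step 2): P = [2] / [8];  Q = [1] / [2]
  Insert 4 (step 3): P = [2, 4] / [8];  Q = [1, 3] / [2]
  Insert 3 (step 4): P = [2, 3] / [4] / [8];  Q = [1, 3] / [2] / [4]
  Insert 7 (step 5): P = [2, 3, 7] / [4] / [8];  Q = [1, 3, 5] / [2] / [4]
  Insert 6 (step 6): P = [2, 3, 6] / [4, 7] / [8];  Q = [1, 3, 5] / [2, 6] / [4]
  Insert 5 (step 7): P = [2, 3, 5] / [4, 6] / [7] / [8];  Q = [1, 3, 5] / [2, 6] / [4] / [7]
  Insert 1 (step 8): P = [1, 3, 5] / [2, 6] / [4] / [7] / [8];  Q = [1, 3, 5] / [2, 6] / [4] / [7] / [8]
Final shape: (3, 2, 1, 1, 1).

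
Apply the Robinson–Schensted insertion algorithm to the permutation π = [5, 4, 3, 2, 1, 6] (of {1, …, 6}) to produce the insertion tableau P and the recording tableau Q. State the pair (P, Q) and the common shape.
P = [1, 6] / [2] / [3] / [4] / [5];  Q = [1, 6] / [2] / [3] / [4] / [5];  common shape = (2, 1, 1, 1, 1)

Row-insert the values π_1, π_2, … into P one at a time, bumping the leftmost entry strictly greater than the inserted value down to the next row. The recording tableau Q records, in position (i, j), the step at which that cell was added to P.
  Insert 5 (step 1): P = [5];  Q = [1]
  Insert 4 (step 2): P = [4] / [5];  Q = [1] / [2]
  Insert 3 (step 3): P = [3] / [4] / [5];  Q = [1] / [2] / [3]
  Insert 2 (step 4): P = [2] / [3] / [4] / [5];  Q = [1] / [2] / [3] / [4]
  Insert 1 (step 5): P = [1] / [2] / [3] / [4] / [5];  Q = [1] / [2] / [3] / [4] / [5]
  Insert 6 (step 6): P = [1, 6] / [2] / [3] / [4] / [5];  Q = [1, 6] / [2] / [3] / [4] / [5]
Final shape: (2, 1, 1, 1, 1).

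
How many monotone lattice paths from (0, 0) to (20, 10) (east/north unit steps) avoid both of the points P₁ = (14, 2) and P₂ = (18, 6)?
Number of paths = 27791715

Inclusion–exclusion. Total paths: C(30, 20) = 30045015. Through P₁: C(16, 14)·C(14, 6) = 360360. Through P₂: C(24, 18)·C(6, 2) = 2018940. Since P₁ is strictly southwest of P₂, a monotone path through both must visit P₁ then P₂; paths through both = C(16, 14)·C(8, 4)·C(6, 2) = 126000. Avoid both = 30045015 − 360360 − 2018940 + 126000 = 27791715.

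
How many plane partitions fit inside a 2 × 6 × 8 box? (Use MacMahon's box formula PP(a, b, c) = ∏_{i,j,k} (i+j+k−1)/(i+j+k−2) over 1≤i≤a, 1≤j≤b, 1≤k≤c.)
PP(2, 6, 8) = 2147145

Evaluate the triple product over i = 1..2, j = 1..6, k = 1..8. The factors are (2/1) · (3/2) · (4/3) · (5/4) · (6/5) · (7/6) · (8/7) · (9/8) · … (96 factors total). The numerators and denominators telescope so the product is an integer; carrying out the multiplication exactly gives PP(2, 6, 8) = 2147145.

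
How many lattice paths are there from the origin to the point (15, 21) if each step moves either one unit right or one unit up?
Number of paths = 5567902560

A monotone lattice path from (0, 0) to (15, 21) consists of 15 east steps and 21 north steps in some order, so it is determined by which 15 of the 36 steps are east. The count is C(36, 15) = 5567902560.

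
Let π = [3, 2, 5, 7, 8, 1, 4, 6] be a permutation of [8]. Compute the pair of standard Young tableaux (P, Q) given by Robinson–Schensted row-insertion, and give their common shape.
P = [1, 4, 6, 8] / [2, 5, 7] / [3];  Q = [1, 3, 4, 5] / [2, 7, 8] / [6];  common shape = (4, 3, 1)

Row-insert the values π_1, π_2, … into P one at a time, bumping the leftmost entry strictly greater than the inserted value down to the next row. The recording tableau Q records, in position (i, j), the step at which that cell was added to P.
  Insert 3 (step 1): P = [3];  Q = [1]
  Insert 2 (step 2): P = [2] / [3];  Q = [1] / [2]
  Insert 5 (step 3): P = [2, 5] / [3];  Q = [1, 3] / [2]
  Insert 7 (step 4): P = [2, 5, 7] / [3];  Q = [1, 3, 4] / [2]
  Insert 8 (step 5): P = [2, 5, 7, 8] / [3];  Q = [1, 3, 4, 5] / [2]
  Insert 1 (step 6): P = [1, 5, 7, 8] / [2] / [3];  Q = [1, 3, 4, 5] / [2] / [6]
  Insert 4 (step 7): P = [1, 4, 7, 8] / [2, 5] / [3];  Q = [1, 3, 4, 5] / [2, 7] / [6]
  Insert 6 (step 8): P = [1, 4, 6, 8] / [2, 5, 7] / [3];  Q = [1, 3, 4, 5] / [2, 7, 8] / [6]
Final shape: (4, 3, 1).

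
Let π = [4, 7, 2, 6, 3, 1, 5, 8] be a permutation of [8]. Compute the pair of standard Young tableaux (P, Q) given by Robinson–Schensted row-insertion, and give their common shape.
P = [1, 3, 5, 8] / [2, 6] / [4] / [7];  Q = [1, 2, 7, 8] / [3, 4] / [5] / [6];  common shape = (4, 2, 1, 1)

Row-insert the values π_1, π_2, … into P one at a time, bumping the leftmost entry strictly greater than the inserted value down to the next row. The recording tableau Q records, in position (i, j), the step at which that cell was added to P.
  Insert 4 (step 1): P = [4];  Q = [1]
  Insert 7 (step 2): P = [4, 7];  Q = [1, 2]
  Insert 2 (step 3): P = [2, 7] / [4];  Q = [1, 2] / [3]
  Insert 6 (step 4): P = [2, 6] / [4, 7];  Q = [1, 2] / [3, 4]
  Insert 3 (step 5): P = [2, 3] / [4, 6] / [7];  Q = [1, 2] / [3, 4] / [5]
  Insert 1 (step 6): P = [1, 3] / [2, 6] / [4] / [7];  Q = [1, 2] / [3, 4] / [5] / [6]
  Insert 5 (step 7): P = [1, 3, 5] / [2, 6] / [4] / [7];  Q = [1, 2, 7] / [3, 4] / [5] / [6]
  Insert 8 (step 8): P = [1, 3, 5, 8] / [2, 6] / [4] / [7];  Q = [1, 2, 7, 8] / [3, 4] / [5] / [6]
Final shape: (4, 2, 1, 1).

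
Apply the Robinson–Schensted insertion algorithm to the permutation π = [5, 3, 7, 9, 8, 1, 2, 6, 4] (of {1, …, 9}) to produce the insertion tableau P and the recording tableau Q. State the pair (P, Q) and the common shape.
P = [1, 2, 4] / [3, 6, 8] / [5, 7] / [9];  Q = [1, 3, 4] / [2, 5, 8] / [6, 7] / [9];  common shape = (3, 3, 2, 1)

Row-insert the values π_1, π_2, … into P one at a time, bumping the leftmost entry strictly greater than the inserted value down to the next row. The recording tableau Q records, in position (i, j), the step at which that cell was added to P.
  Insert 5 (step 1): P = [5];  Q = [1]
  Insert 3 (step 2): P = [3] / [5];  Q = [1] / [2]
  Insert 7 (step 3): P = [3, 7] / [5];  Q = [1, 3] / [2]
  Insert 9 (step 4): P = [3, 7, 9] / [5];  Q = [1, 3, 4] / [2]
  Insert 8 (step 5): P = [3, 7, 8] / [5, 9];  Q = [1, 3, 4] / [2, 5]
  Insert 1 (step 6): P = [1, 7, 8] / [3, 9] / [5];  Q = [1, 3, 4] / [2, 5] / [6]
  Insert 2 (step 7): P = [1, 2, 8] / [3, 7] / [5, 9];  Q = [1, 3, 4] / [2, 5] / [6, 7]
  Insert 6 (step 8): P = [1, 2, 6] / [3, 7, 8] / [5, 9];  Q = [1, 3, 4] / [2, 5, 8] / [6, 7]
  Insert 4 (step 9): P = [1, 2, 4] / [3, 6, 8] / [5, 7] / [9];  Q = [1, 3, 4] / [2, 5, 8] / [6, 7] / [9]
Final shape: (3, 3, 2, 1).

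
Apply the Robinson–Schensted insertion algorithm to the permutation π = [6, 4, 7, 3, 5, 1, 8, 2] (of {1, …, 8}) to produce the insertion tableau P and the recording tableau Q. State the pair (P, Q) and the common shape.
P = [1, 2, 8] / [3, 5] / [4, 7] / [6];  Q = [1, 3, 7] / [2, 5] / [4, 8] / [6];  common shape = (3, 2, 2, 1)

Row-insert the values π_1, π_2, … into P one at a time, bumping the leftmost entry strictly greater than the inserted value down to the next row. The recording tableau Q records, in position (i, j), the step at which that cell was added to P.
  Insert 6 (step 1): P = [6];  Q = [1]
  Insert 4 (step 2): P = [4] / [6];  Q = [1] / [2]
  Insert 7 (step 3): P = [4, 7] / [6];  Q = [1, 3] / [2]
  Insert 3 (step 4): P = [3, 7] / [4] / [6];  Q = [1, 3] / [2] / [4]
  Insert 5 (step 5): P = [3, 5] / [4, 7] / [6];  Q = [1, 3] / [2, 5] / [4]
  Insert 1 (step 6): P = [1, 5] / [3, 7] / [4] / [6];  Q = [1, 3] / [2, 5] / [4] / [6]
  Insert 8 (step 7): P = [1, 5, 8] / [3, 7] / [4] / [6];  Q = [1, 3, 7] / [2, 5] / [4] / [6]
  Insert 2 (step 8): P = [1, 2, 8] / [3, 5] / [4, 7] / [6];  Q = [1, 3, 7] / [2, 5] / [4, 8] / [6]
Final shape: (3, 2, 2, 1).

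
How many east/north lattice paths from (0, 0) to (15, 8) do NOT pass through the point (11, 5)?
Number of paths = 337434

Total paths from (0, 0) to (15, 8): C(23, 15) = 490314. Paths through (11, 5): (paths (0, 0) → (11, 5)) × (paths (11, 5) → (15, 8)) = C(16, 11) · C(7, 4) = 4368 · 35 = 152880. Avoidance count = 490314 − 152880 = 337434.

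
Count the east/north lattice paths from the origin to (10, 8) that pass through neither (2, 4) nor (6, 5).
Number of paths = 22788

Inclusion–exclusion. Total paths: C(18, 10) = 43758. Through P₁: C(6, 2)·C(12, 8) = 7425. Through P₂: C(11, 6)·C(7, 4) = 16170. Since P₁ is strictly southwest of P₂, a monotone path through both must visit P₁ then P₂; paths through both = C(6, 2)·C(5, 4)·C(7, 4) = 2625. Avoid both = 43758 − 7425 − 16170 + 2625 = 22788.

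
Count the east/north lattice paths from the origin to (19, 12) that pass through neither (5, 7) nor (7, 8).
Number of paths = 124523769

Inclusion–exclusion. Total paths: C(31, 19) = 141120525. Through P₁: C(12, 5)·C(19, 14) = 9209376. Through P₂: C(15, 7)·C(16, 12) = 11711700. Since P₁ is strictly southwest of P₂, a monotone path through both must visit P₁ then P₂; paths through both = C(12, 5)·C(3, 2)·C(16, 12) = 4324320. Avoid both = 141120525 − 9209376 − 11711700 + 4324320 = 124523769.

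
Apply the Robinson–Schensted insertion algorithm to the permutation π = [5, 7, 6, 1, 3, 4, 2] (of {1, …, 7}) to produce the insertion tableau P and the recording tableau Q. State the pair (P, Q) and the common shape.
P = [1, 2, 4] / [3, 6] / [5] / [7];  Q = [1, 2, 6] / [3, 5] / [4] / [7];  common shape = (3, 2, 1, 1)

Row-insert the values π_1, π_2, … into P one at a time, bumping the leftmost entry strictly greater than the inserted value down to the next row. The recording tableau Q records, in position (i, j), the step at which that cell was added to P.
  Insert 5 (step 1): P = [5];  Q = [1]
  Insert 7 (step 2): P = [5, 7];  Q = [1, 2]
  Insert 6 (step 3): P = [5, 6] / [7];  Q = [1, 2] / [3]
  Insert 1 (step 4): P = [1, 6] / [5] / [7];  Q = [1, 2] / [3] / [4]
  Insert 3 (step 5): P = [1, 3] / [5, 6] / [7];  Q = [1, 2] / [3, 5] / [4]
  Insert 4 (step 6): P = [1, 3, 4] / [5, 6] / [7];  Q = [1, 2, 6] / [3, 5] / [4]
  Insert 2 (step 7): P = [1, 2, 4] / [3, 6] / [5] / [7];  Q = [1, 2, 6] / [3, 5] / [4] / [7]
Final shape: (3, 2, 1, 1).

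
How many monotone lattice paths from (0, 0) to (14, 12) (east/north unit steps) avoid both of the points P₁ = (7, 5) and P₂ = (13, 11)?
Number of paths = 3410884

Inclusion–exclusion. Total paths: C(26, 14) = 9657700. Through P₁: C(12, 7)·C(14, 7) = 2718144. Through P₂: C(24, 13)·C(2, 1) = 4992288. Since P₁ is strictly southwest of P₂, a monotone path through both must visit P₁ then P₂; paths through both = C(12, 7)·C(12, 6)·C(2, 1) = 1463616. Avoid both = 9657700 − 2718144 − 4992288 + 1463616 = 3410884.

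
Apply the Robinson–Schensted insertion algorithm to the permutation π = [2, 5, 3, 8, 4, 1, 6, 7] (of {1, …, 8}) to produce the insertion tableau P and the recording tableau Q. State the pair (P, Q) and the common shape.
P = [1, 3, 4, 6, 7] / [2, 8] / [5];  Q = [1, 2, 4, 7, 8] / [3, 5] / [6];  common shape = (5, 2, 1)

Row-insert the values π_1, π_2, … into P one at a time, bumping the leftmost entry strictly greater than the inserted value down to the next row. The recording tableau Q records, in position (i, j), the step at which that cell was added to P.
  Insert 2 (step 1): P = [2];  Q = [1]
  Insert 5 (step 2): P = [2, 5];  Q = [1, 2]
  Insert 3 (step 3): P = [2, 3] / [5];  Q = [1, 2] / [3]
  Insert 8 (step 4): P = [2, 3, 8] / [5];  Q = [1, 2, 4] / [3]
  Insert 4 (step 5): P = [2, 3, 4] / [5, 8];  Q = [1, 2, 4] / [3, 5]
  Insert 1 (step 6): P = [1, 3, 4] / [2, 8] / [5];  Q = [1, 2, 4] / [3, 5] / [6]
  Insert 6 (step 7): P = [1, 3, 4, 6] / [2, 8] / [5];  Q = [1, 2, 4, 7] / [3, 5] / [6]
  Insert 7 (step 8): P = [1, 3, 4, 6, 7] / [2, 8] / [5];  Q = [1, 2, 4, 7, 8] / [3, 5] / [6]
Final shape: (5, 2, 1).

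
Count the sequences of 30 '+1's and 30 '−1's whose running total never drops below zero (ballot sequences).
C_30 = 3814986502092304

These ballot sequences are counted by the Catalan number C_n = (1/(n + 1)) · C(2n, n). For n = 30: C_30 = (1/31) · C(60, 30) = 118264581564861424/31 = 3814986502092304.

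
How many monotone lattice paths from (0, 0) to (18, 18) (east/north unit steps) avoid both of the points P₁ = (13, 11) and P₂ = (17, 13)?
Number of paths = 6604283112

Inclusion–exclusion. Total paths: C(36, 18) = 9075135300. Through P₁: C(24, 13)·C(12, 5) = 1976946048. Through P₂: C(30, 17)·C(6, 1) = 718559100. Since P₁ is strictly southwest of P₂, a monotone path through both must visit P₁ then P₂; paths through both = C(24, 13)·C(6, 4)·C(6, 1) = 224652960. Avoid both = 9075135300 − 1976946048 − 718559100 + 224652960 = 6604283112.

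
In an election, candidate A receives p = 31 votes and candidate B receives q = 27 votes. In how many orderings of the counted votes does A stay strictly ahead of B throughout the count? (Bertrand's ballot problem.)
Strict-lead orderings = 1810502068789568

Total orderings of the 58 votes with 31 for A: C(58, 31) = 26252279997448736. By the Bertrand ballot formula (Cycle Lemma / reflection principle), the number of orderings in which A is strictly ahead of B throughout is (p − q)/(p + q) · C(p + q, p) = (31 − 27)/(31 + 27) · 26252279997448736 = 1810502068789568.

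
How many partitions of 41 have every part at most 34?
p(41, parts ≤ 34) = 44553

Use the recurrence p(n, m) = p(n, m−1) + p(n−m, m): either the largest part is < m (count p(n, m−1)) or the largest part is exactly m (remove one copy of m, count p(n−m, m)). With p(0, ·) = 1 this gives p(41, parts ≤ 34) = 44553. (By conjugating Young diagrams, this also counts partitions of 41 into at most 34 parts.)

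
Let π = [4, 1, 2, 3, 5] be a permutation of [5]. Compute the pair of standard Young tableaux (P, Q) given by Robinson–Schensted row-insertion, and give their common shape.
P = [1, 2, 3, 5] / [4];  Q = [1, 3, 4, 5] / [2];  common shape = (4, 1)

Row-insert the values π_1, π_2, … into P one at a time, bumping the leftmost entry strictly greater than the inserted value down to the next row. The recording tableau Q records, in position (i, j), the step at which that cell was added to P.
  Insert 4 (step 1): P = [4];  Q = [1]
  Insert 1 (step 2): P = [1] / [4];  Q = [1] / [2]
  Insert 2 (step 3): P = [1, 2] / [4];  Q = [1, 3] / [2]
  Insert 3 (step 4): P = [1, 2, 3] / [4];  Q = [1, 3, 4] / [2]
  Insert 5 (step 5): P = [1, 2, 3, 5] / [4];  Q = [1, 3, 4, 5] / [2]
Final shape: (4, 1).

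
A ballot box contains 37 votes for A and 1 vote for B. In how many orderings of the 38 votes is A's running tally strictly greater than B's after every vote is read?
Strict-lead orderings = 36

Total orderings of the 38 votes with 37 for A: C(38, 37) = 38. By the Bertrand ballot formula (Cycle Lemma / reflection principle), the number of orderings in which A is strictly ahead of B throughout is (p − q)/(p + q) · C(p + q, p) = (37 − 1)/(37 + 1) · 38 = 36.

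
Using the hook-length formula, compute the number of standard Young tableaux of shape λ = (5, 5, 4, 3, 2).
# SYT of shape (5, 5, 4, 3, 2) = 19399380

Hook-length formula: f^λ = n! / Π hook(c), product over all cells c of the Young diagram. For λ = (5, 5, 4, 3, 2), n = 19 boxes. Hook lengths by row (left-to-right, top-to-bottom): [9, 8, 6, 4, 2]; [8, 7, 5, 3, 1]; [6, 5, 3, 1]; [4, 3, 1]; [2, 1]. Product of hooks = 6270566400. So f^λ = 19! / 6270566400 = 121645100408832000 / 6270566400 = 19399380.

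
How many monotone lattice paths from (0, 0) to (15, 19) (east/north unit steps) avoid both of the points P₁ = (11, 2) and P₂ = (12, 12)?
Number of paths = 1531104930

Inclusion–exclusion. Total paths: C(34, 15) = 1855967520. Through P₁: C(13, 11)·C(21, 4) = 466830. Through P₂: C(24, 12)·C(10, 3) = 324498720. Since P₁ is strictly southwest of P₂, a monotone path through both must visit P₁ then P₂; paths through both = C(13, 11)·C(11, 1)·C(10, 3) = 102960. Avoid both = 1855967520 − 466830 − 324498720 + 102960 = 1531104930.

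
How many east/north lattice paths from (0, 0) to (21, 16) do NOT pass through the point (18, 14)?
Number of paths = 8161418670

Total paths from (0, 0) to (21, 16): C(37, 21) = 12875774670. Paths through (18, 14): (paths (0, 0) → (18, 14)) × (paths (18, 14) → (21, 16)) = C(32, 18) · C(5, 3) = 471435600 · 10 = 4714356000. Avoidance count = 12875774670 − 4714356000 = 8161418670.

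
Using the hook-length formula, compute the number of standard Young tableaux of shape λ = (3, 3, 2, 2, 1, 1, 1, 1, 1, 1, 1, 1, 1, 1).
# SYT of shape (3, 3, 2, 2, 1, 1, 1, 1, 1, 1, 1, 1, 1, 1) = 223839

Hook-length formula: f^λ = n! / Π hook(c), product over all cells c of the Young diagram. For λ = (3, 3, 2, 2, 1, 1, 1, 1, 1, 1, 1, 1, 1, 1), n = 20 boxes. Hook lengths by row (left-to-right, top-to-bottom): [16, 5, 2]; [15, 4, 1]; [13, 2]; [12, 1]; [10]; [9]; [8]; [7]; [6]; [5]; [4]; [3]; [2]; [1]. Product of hooks = 10868981760000. So f^λ = 20! / 10868981760000 = 2432902008176640000 / 10868981760000 = 223839.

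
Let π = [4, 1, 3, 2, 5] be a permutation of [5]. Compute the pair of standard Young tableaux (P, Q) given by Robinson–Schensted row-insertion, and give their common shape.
P = [1, 2, 5] / [3] / [4];  Q = [1, 3, 5] / [2] / [4];  common shape = (3, 1, 1)

Row-insert the values π_1, π_2, … into P one at a time, bumping the leftmost entry strictly greater than the inserted value down to the next row. The recording tableau Q records, in position (i, j), the step at which that cell was added to P.
  Insert 4 (step 1): P = [4];  Q = [1]
  Insert 1 (step 2): P = [1] / [4];  Q = [1] / [2]
  Insert 3 (step 3): P = [1, 3] / [4];  Q = [1, 3] / [2]
  Insert 2 (step 4): P = [1, 2] / [3] / [4];  Q = [1, 3] / [2] / [4]
  Insert 5 (step 5): P = [1, 2, 5] / [3] / [4];  Q = [1, 3, 5] / [2] / [4]
Final shape: (3, 1, 1).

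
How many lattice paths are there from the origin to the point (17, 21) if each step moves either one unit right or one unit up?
Number of paths = 28781143380

A monotone lattice path from (0, 0) to (17, 21) consists of 17 east steps and 21 north steps in some order, so it is determined by which 17 of the 38 steps are east. The count is C(38, 17) = 28781143380.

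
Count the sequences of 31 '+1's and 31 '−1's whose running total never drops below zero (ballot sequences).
C_31 = 14544636039226909

These ballot sequences are counted by the Catalan number C_n = (1/(n + 1)) · C(2n, n). For n = 31: C_31 = (1/32) · C(62, 31) = 465428353255261088/32 = 14544636039226909.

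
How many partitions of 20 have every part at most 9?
p(20, parts ≤ 9) = 488

Use the recurrence p(n, m) = p(n, m−1) + p(n−m, m): either the largest part is < m (count p(n, m−1)) or the largest part is exactly m (remove one copy of m, count p(n−m, m)). With p(0, ·) = 1 this gives p(20, parts ≤ 9) = 488. (By conjugating Young diagrams, this also counts partitions of 20 into at most 9 parts.)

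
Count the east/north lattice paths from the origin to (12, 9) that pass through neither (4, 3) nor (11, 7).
Number of paths = 128003

Inclusion–exclusion. Total paths: C(21, 12) = 293930. Through P₁: C(7, 4)·C(14, 8) = 105105. Through P₂: C(18, 11)·C(3, 1) = 95472. Since P₁ is strictly southwest of P₂, a monotone path through both must visit P₁ then P₂; paths through both = C(7, 4)·C(11, 7)·C(3, 1) = 34650. Avoid both = 293930 − 105105 − 95472 + 34650 = 128003.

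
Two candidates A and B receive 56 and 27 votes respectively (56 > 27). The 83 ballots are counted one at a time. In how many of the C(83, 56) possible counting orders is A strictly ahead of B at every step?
Strict-lead orderings = 1780627443558247300152

Total orderings of the 83 votes with 56 for A: C(83, 56) = 5096278545356362962504. By the Bertrand ballot formula (Cycle Lemma / reflection principle), the number of orderings in which A is strictly ahead of B throughout is (p − q)/(p + q) · C(p + q, p) = (56 − 27)/(56 + 27) · 5096278545356362962504 = 1780627443558247300152.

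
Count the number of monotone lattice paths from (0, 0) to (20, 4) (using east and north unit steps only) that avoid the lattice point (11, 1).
Number of paths = 7986

Total paths from (0, 0) to (20, 4): C(24, 20) = 10626. Paths through (11, 1): (paths (0, 0) → (11, 1)) × (paths (11, 1) → (20, 4)) = C(12, 11) · C(12, 9) = 12 · 220 = 2640. Avoidance count = 10626 − 2640 = 7986.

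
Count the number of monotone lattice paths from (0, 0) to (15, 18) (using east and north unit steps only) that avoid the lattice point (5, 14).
Number of paths = 1025518692

Total paths from (0, 0) to (15, 18): C(33, 15) = 1037158320. Paths through (5, 14): (paths (0, 0) → (5, 14)) × (paths (5, 14) → (15, 18)) = C(19, 5) · C(14, 10) = 11628 · 1001 = 11639628. Avoidance count = 1037158320 − 11639628 = 1025518692.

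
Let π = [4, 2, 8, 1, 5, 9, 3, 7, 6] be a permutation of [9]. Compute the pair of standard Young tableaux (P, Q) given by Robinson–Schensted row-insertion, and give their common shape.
P = [1, 3, 6] / [2, 5, 7] / [4, 8, 9];  Q = [1, 3, 6] / [2, 5, 8] / [4, 7, 9];  common shape = (3, 3, 3)

Row-insert the values π_1, π_2, … into P one at a time, bumping the leftmost entry strictly greater than the inserted value down to the next row. The recording tableau Q records, in position (i, j), the step at which that cell was added to P.
  Insert 4 (step 1): P = [4];  Q = [1]
  Insert 2 (step 2): P = [2] / [4];  Q = [1] / [2]
  Insert 8 (step 3): P = [2, 8] / [4];  Q = [1, 3] / [2]
  Insert 1 (step 4): P = [1, 8] / [2] / [4];  Q = [1, 3] / [2] / [4]
  Insert 5 (step 5): P = [1, 5] / [2, 8] / [4];  Q = [1, 3] / [2, 5] / [4]
  Insert 9 (step 6): P = [1, 5, 9] / [2, 8] / [4];  Q = [1, 3, 6] / [2, 5] / [4]
  Insert 3 (step 7): P = [1, 3, 9] / [2, 5] / [4, 8];  Q = [1, 3, 6] / [2, 5] / [4, 7]
  Insert 7 (step 8): P = [1, 3, 7] / [2, 5, 9] / [4, 8];  Q = [1, 3, 6] / [2, 5, 8] / [4, 7]
  Insert 6 (step 9): P = [1, 3, 6] / [2, 5, 7] / [4, 8, 9];  Q = [1, 3, 6] / [2, 5, 8] / [4, 7, 9]
Final shape: (3, 3, 3).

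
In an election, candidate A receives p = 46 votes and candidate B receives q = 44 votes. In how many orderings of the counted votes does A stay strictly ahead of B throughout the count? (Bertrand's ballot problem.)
Strict-lead orderings = 2257117854077248073253720

Total orderings of the 90 votes with 46 for A: C(90, 46) = 101570303433476163296417400. By the Bertrand ballot formula (Cycle Lemma / reflection principle), the number of orderings in which A is strictly ahead of B throughout is (p − q)/(p + q) · C(p + q, p) = (46 − 44)/(46 + 44) · 101570303433476163296417400 = 2257117854077248073253720.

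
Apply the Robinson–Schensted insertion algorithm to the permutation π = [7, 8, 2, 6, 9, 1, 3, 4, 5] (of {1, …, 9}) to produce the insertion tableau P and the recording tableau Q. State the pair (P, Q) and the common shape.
P = [1, 3, 4, 5] / [2, 6, 9] / [7, 8];  Q = [1, 2, 5, 9] / [3, 4, 8] / [6, 7];  common shape = (4, 3, 2)

Row-insert the values π_1, π_2, … into P one at a time, bumping the leftmost entry strictly greater than the inserted value down to the next row. The recording tableau Q records, in position (i, j), the step at which that cell was added to P.
  Insert 7 (step 1): P = [7];  Q = [1]
  Insert 8 (step 2): P = [7, 8];  Q = [1, 2]
  Insert 2 (step 3): P = [2, 8] / [7];  Q = [1, 2] / [3]
  Insert 6 (step 4): P = [2, 6] / [7, 8];  Q = [1, 2] / [3, 4]
  Insert 9 (step 5): P = [2, 6, 9] / [7, 8];  Q = [1, 2, 5] / [3, 4]
  Insert 1 (step 6): P = [1, 6, 9] / [2, 8] / [7];  Q = [1, 2, 5] / [3, 4] / [6]
  Insert 3 (step 7): P = [1, 3, 9] / [2, 6] / [7, 8];  Q = [1, 2, 5] / [3, 4] / [6, 7]
  Insert 4 (step 8): P = [1, 3, 4] / [2, 6, 9] / [7, 8];  Q = [1, 2, 5] / [3, 4, 8] / [6, 7]
  Insert 5 (step 9): P = [1, 3, 4, 5] / [2, 6, 9] / [7, 8];  Q = [1, 2, 5, 9] / [3, 4, 8] / [6, 7]
Final shape: (4, 3, 2).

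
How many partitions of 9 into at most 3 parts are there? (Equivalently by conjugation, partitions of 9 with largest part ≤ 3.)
p(9, parts ≤ 3) = 12

Partitions of 9 with all parts ≤ 3: 3+3+3, 3+3+2+1, 3+3+1+1+1, 3+2+2+2, 3+2+2+1+1, 3+2+1+1+1+1, 3+1+1+1+1+1+1, 2+2+2+2+1, 2+2+2+1+1+1, 2+2+1+1+1+1+1, 2+1+1+1+1+1+1+1, 1+1+1+1+1+1+1+1+1. Count = 12.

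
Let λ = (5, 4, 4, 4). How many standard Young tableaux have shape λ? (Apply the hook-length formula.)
# SYT of shape (5, 4, 4, 4) = 204204

Hook-length formula: f^λ = n! / Π hook(c), product over all cells c of the Young diagram. For λ = (5, 4, 4, 4), n = 17 boxes. Hook lengths by row (left-to-right, top-to-bottom): [8, 7, 6, 5, 1]; [6, 5, 4, 3]; [5, 4, 3, 2]; [4, 3, 2, 1]. Product of hooks = 1741824000. So f^λ = 17! / 1741824000 = 355687428096000 / 1741824000 = 204204.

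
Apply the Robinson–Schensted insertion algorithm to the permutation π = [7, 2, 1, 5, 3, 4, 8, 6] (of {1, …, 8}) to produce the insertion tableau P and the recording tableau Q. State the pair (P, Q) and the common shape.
P = [1, 3, 4, 6] / [2, 5, 8] / [7];  Q = [1, 4, 6, 7] / [2, 5, 8] / [3];  common shape = (4, 3, 1)

Row-insert the values π_1, π_2, … into P one at a time, bumping the leftmost entry strictly greater than the inserted value down to the next row. The recording tableau Q records, in position (i, j), the step at which that cell was added to P.
  Insert 7 (step 1): P = [7];  Q = [1]
  Insert 2 (step 2): P = [2] / [7];  Q = [1] / [2]
  Insert 1 (step 3): P = [1] / [2] / [7];  Q = [1] / [2] / [3]
  Insert 5 (step 4): P = [1, 5] / [2] / [7];  Q = [1, 4] / [2] / [3]
  Insert 3 (step 5): P = [1, 3] / [2, 5] / [7];  Q = [1, 4] / [2, 5] / [3]
  Insert 4 (step 6): P = [1, 3, 4] / [2, 5] / [7];  Q = [1, 4, 6] / [2, 5] / [3]
  Insert 8 (step 7): P = [1, 3, 4, 8] / [2, 5] / [7];  Q = [1, 4, 6, 7] / [2, 5] / [3]
  Insert 6 (step 8): P = [1, 3, 4, 6] / [2, 5, 8] / [7];  Q = [1, 4, 6, 7] / [2, 5, 8] / [3]
Final shape: (4, 3, 1).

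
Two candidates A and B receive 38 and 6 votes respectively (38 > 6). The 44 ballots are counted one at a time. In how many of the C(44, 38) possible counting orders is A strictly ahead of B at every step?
Strict-lead orderings = 5133856

Total orderings of the 44 votes with 38 for A: C(44, 38) = 7059052. By the Bertrand ballot formula (Cycle Lemma / reflection principle), the number of orderings in which A is strictly ahead of B throughout is (p − q)/(p + q) · C(p + q, p) = (38 − 6)/(38 + 6) · 7059052 = 5133856.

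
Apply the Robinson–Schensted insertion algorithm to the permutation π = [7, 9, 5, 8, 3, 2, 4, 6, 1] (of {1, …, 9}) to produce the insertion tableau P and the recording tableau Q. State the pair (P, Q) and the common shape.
P = [1, 4, 6] / [2, 8] / [3, 9] / [5] / [7];  Q = [1, 2, 8] / [3, 4] / [5, 7] / [6] / [9];  common shape = (3, 2, 2, 1, 1)

Row-insert the values π_1, π_2, … into P one at a time, bumping the leftmost entry strictly greater than the inserted value down to the next row. The recording tableau Q records, in position (i, j), the step at which that cell was added to P.
  Insert 7 (step 1): P = [7];  Q = [1]
  Insert 9 (step 2): P = [7, 9];  Q = [1, 2]
  Insert 5 (step 3): P = [5, 9] / [7];  Q = [1, 2] / [3]
  Insert 8 (step 4): P = [5, 8] / [7, 9];  Q = [1, 2] / [3, 4]
  Insert 3 (step 5): P = [3, 8] / [5, 9] / [7];  Q = [1, 2] / [3, 4] / [5]
  Insert 2 (step 6): P = [2, 8] / [3, 9] / [5] / [7];  Q = [1, 2] / [3, 4] / [5] / [6]
  Insert 4 (step 7): P = [2, 4] / [3, 8] / [5, 9] / [7];  Q = [1, 2] / [3, 4] / [5, 7] / [6]
  Insert 6 (step 8): P = [2, 4, 6] / [3, 8] / [5, 9] / [7];  Q = [1, 2, 8] / [3, 4] / [5, 7] / [6]
  Insert 1 (step 9): P = [1, 4, 6] / [2, 8] / [3, 9] / [5] / [7];  Q = [1, 2, 8] / [3, 4] / [5, 7] / [6] / [9]
Final shape: (3, 2, 2, 1, 1).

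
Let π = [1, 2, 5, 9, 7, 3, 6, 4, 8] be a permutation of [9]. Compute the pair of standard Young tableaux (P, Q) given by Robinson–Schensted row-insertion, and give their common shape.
P = [1, 2, 3, 4, 8] / [5, 6] / [7] / [9];  Q = [1, 2, 3, 4, 9] / [5, 7] / [6] / [8];  common shape = (5, 2, 1, 1)

Row-insert the values π_1, π_2, … into P one at a time, bumping the leftmost entry strictly greater than the inserted value down to the next row. The recording tableau Q records, in position (i, j), the step at which that cell was added to P.
  Insert 1 (step 1): P = [1];  Q = [1]
  Insert 2 (step 2): P = [1, 2];  Q = [1, 2]
  Insert 5 (step 3): P = [1, 2, 5];  Q = [1, 2, 3]
  Insert 9 (step 4): P = [1, 2, 5, 9];  Q = [1, 2, 3, 4]
  Insert 7 (step 5): P = [1, 2, 5, 7] / [9];  Q = [1, 2, 3, 4] / [5]
  Insert 3 (step 6): P = [1, 2, 3, 7] / [5] / [9];  Q = [1, 2, 3, 4] / [5] / [6]
  Insert 6 (step 7): P = [1, 2, 3, 6] / [5, 7] / [9];  Q = [1, 2, 3, 4] / [5, 7] / [6]
  Insert 4 (step 8): P = [1, 2, 3, 4] / [5, 6] / [7] / [9];  Q = [1, 2, 3, 4] / [5, 7] / [6] / [8]
  Insert 8 (step 9): P = [1, 2, 3, 4, 8] / [5, 6] / [7] / [9];  Q = [1, 2, 3, 4, 9] / [5, 7] / [6] / [8]
Final shape: (5, 2, 1, 1).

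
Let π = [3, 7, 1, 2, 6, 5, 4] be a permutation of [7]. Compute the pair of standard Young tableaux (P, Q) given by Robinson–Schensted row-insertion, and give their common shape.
P = [1, 2, 4] / [3, 5] / [6] / [7];  Q = [1, 2, 5] / [3, 4] / [6] / [7];  common shape = (3, 2, 1, 1)

Row-insert the values π_1, π_2, … into P one at a time, bumping the leftmost entry strictly greater than the inserted value down to the next row. The recording tableau Q records, in position (i, j), the step at which that cell was added to P.
  Insert 3 (step 1): P = [3];  Q = [1]
  Insert 7 (step 2): P = [3, 7];  Q = [1, 2]
  Insert 1 (step 3): P = [1, 7] / [3];  Q = [1, 2] / [3]
  Insert 2 (step 4): P = [1, 2] / [3, 7];  Q = [1, 2] / [3, 4]
  Insert 6 (step 5): P = [1, 2, 6] / [3, 7];  Q = [1, 2, 5] / [3, 4]
  Insert 5 (step 6): P = [1, 2, 5] / [3, 6] / [7];  Q = [1, 2, 5] / [3, 4] / [6]
  Insert 4 (step 7): P = [1, 2, 4] / [3, 5] / [6] / [7];  Q = [1, 2, 5] / [3, 4] / [6] / [7]
Final shape: (3, 2, 1, 1).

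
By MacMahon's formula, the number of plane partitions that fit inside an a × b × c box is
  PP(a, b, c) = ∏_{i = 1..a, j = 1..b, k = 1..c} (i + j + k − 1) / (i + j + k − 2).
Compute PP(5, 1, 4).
PP(5, 1, 4) = 126

Evaluate the triple product over i = 1..5, j = 1..1, k = 1..4. The factors are (2/1) · (3/2) · (4/3) · (5/4) · (3/2) · (4/3) · (5/4) · (6/5) · … (20 factors total). The numerators and denominators telescope so the product is an integer; carrying out the multiplication exactly gives PP(5, 1, 4) = 126.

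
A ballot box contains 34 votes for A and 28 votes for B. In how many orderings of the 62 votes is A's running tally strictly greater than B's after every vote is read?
Strict-lead orderings = 33833779021731045

Total orderings of the 62 votes with 34 for A: C(62, 34) = 349615716557887465. By the Bertrand ballot formula (Cycle Lemma / reflection principle), the number of orderings in which A is strictly ahead of B throughout is (p − q)/(p + q) · C(p + q, p) = (34 − 28)/(34 + 28) · 349615716557887465 = 33833779021731045.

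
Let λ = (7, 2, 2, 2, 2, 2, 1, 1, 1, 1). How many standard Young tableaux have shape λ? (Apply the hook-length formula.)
# SYT of shape (7, 2, 2, 2, 2, 2, 1, 1, 1, 1) = 27776385

Hook-length formula: f^λ = n! / Π hook(c), product over all cells c of the Young diagram. For λ = (7, 2, 2, 2, 2, 2, 1, 1, 1, 1), n = 21 boxes. Hook lengths by row (left-to-right, top-to-bottom): [16, 11, 5, 4, 3, 2, 1]; [10, 5]; [9, 4]; [8, 3]; [7, 2]; [6, 1]; [4]; [3]; [2]; [1]. Product of hooks = 1839366144000. So f^λ = 21! / 1839366144000 = 51090942171709440000 / 1839366144000 = 27776385.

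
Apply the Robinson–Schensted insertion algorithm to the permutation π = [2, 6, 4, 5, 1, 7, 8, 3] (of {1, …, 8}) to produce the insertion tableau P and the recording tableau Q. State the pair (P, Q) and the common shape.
P = [1, 3, 5, 7, 8] / [2, 4] / [6];  Q = [1, 2, 4, 6, 7] / [3, 8] / [5];  common shape = (5, 2, 1)

Row-insert the values π_1, π_2, … into P one at a time, bumping the leftmost entry strictly greater than the inserted value down to the next row. The recording tableau Q records, in position (i, j), the step at which that cell was added to P.
  Insert 2 (step 1): P = [2];  Q = [1]
  Insert 6 (step 2): P = [2, 6];  Q = [1, 2]
  Insert 4 (step 3): P = [2, 4] / [6];  Q = [1, 2] / [3]
  Insert 5 (step 4): P = [2, 4, 5] / [6];  Q = [1, 2, 4] / [3]
  Insert 1 (step 5): P = [1, 4, 5] / [2] / [6];  Q = [1, 2, 4] / [3] / [5]
  Insert 7 (step 6): P = [1, 4, 5, 7] / [2] / [6];  Q = [1, 2, 4, 6] / [3] / [5]
  Insert 8 (step 7): P = [1, 4, 5, 7, 8] / [2] / [6];  Q = [1, 2, 4, 6, 7] / [3] / [5]
  Insert 3 (step 8): P = [1, 3, 5, 7, 8] / [2, 4] / [6];  Q = [1, 2, 4, 6, 7] / [3, 8] / [5]
Final shape: (5, 2, 1).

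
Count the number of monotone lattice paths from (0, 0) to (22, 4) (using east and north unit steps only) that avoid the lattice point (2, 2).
Number of paths = 13564

Total paths from (0, 0) to (22, 4): C(26, 22) = 14950. Paths through (2, 2): (paths (0, 0) → (2, 2)) × (paths (2, 2) → (22, 4)) = C(4, 2) · C(22, 20) = 6 · 231 = 1386. Avoidance count = 14950 − 1386 = 13564.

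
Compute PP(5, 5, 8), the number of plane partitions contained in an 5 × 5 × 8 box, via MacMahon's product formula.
PP(5, 5, 8) = 235234907908

Evaluate the triple product over i = 1..5, j = 1..5, k = 1..8. The factors are (2/1) · (3/2) · (4/3) · (5/4) · (6/5) · (7/6) · (8/7) · (9/8) · … (200 factors total). The numerators and denominators telescope so the product is an integer; carrying out the multiplication exactly gives PP(5, 5, 8) = 235234907908.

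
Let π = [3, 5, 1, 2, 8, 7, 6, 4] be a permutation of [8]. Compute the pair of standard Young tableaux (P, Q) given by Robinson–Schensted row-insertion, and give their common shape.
P = [1, 2, 4] / [3, 5, 6] / [7] / [8];  Q = [1, 2, 5] / [3, 4, 6] / [7] / [8];  common shape = (3, 3, 1, 1)

Row-insert the values π_1, π_2, … into P one at a time, bumping the leftmost entry strictly greater than the inserted value down to the next row. The recording tableau Q records, in position (i, j), the step at which that cell was added to P.
  Insert 3 (step 1): P = [3];  Q = [1]
  Insert 5 (step 2): P = [3, 5];  Q = [1, 2]
  Insert 1 (step 3): P = [1, 5] / [3];  Q = [1, 2] / [3]
  Insert 2 (step 4): P = [1, 2] / [3, 5];  Q = [1, 2] / [3, 4]
  Insert 8 (step 5): P = [1, 2, 8] / [3, 5];  Q = [1, 2, 5] / [3, 4]
  Insert 7 (step 6): P = [1, 2, 7] / [3, 5, 8];  Q = [1, 2, 5] / [3, 4, 6]
  Insert 6 (step 7): P = [1, 2, 6] / [3, 5, 7] / [8];  Q = [1, 2, 5] / [3, 4, 6] / [7]
  Insert 4 (step 8): P = [1, 2, 4] / [3, 5, 6] / [7] / [8];  Q = [1, 2, 5] / [3, 4, 6] / [7] / [8]
Final shape: (3, 3, 1, 1).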